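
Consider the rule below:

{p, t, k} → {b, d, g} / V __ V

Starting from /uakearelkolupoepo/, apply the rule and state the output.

/k/ is a voiceless stop between vowels /a/ and /e/, so it voices to [g].
/p/ is a voiceless stop between vowels /u/ and /o/, so it voices to [b].
/p/ is a voiceless stop between vowels /e/ and /o/, so it voices to [b].
The other instance of /k/ does not occur in the required environment and remains unchanged.
Surface form: [uagearelkoluboebo].

uagearelkoluboebo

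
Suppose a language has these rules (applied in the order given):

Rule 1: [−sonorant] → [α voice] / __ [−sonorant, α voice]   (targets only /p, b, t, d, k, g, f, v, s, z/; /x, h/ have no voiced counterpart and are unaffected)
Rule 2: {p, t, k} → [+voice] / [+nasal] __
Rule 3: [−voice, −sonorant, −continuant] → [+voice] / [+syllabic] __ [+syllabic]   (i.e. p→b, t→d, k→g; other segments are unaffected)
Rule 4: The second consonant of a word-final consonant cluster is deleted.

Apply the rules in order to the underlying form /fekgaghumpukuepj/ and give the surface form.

feggakhumbuguep

Rule 1 (regressive voicing assimilation): /k/ precedes the voiced obstruent /g/, so it voices to [g] by assimilation. /g/ precedes the voiceless obstruent /h/, so it devoices to [k] by assimilation. /fekgaghumpukuepj/ → feggakhumpukuepj.
Rule 2 (post-nasal voicing): /p/ is a voiceless stop immediately after the nasal /m/, so it voices to [b]. /feggakhumpukuepj/ → feggakhumbukuepj.
Rule 3 (intervocalic voicing): /k/ is a voiceless stop between vowels /u/ and /u/, so it voices to [g]. /feggakhumbukuepj/ → feggakhumbuguepj.
Rule 4 (final cluster simplification): /j/ is the second consonant of a word-final cluster /pj/, so it deletes. /feggakhumbuguepj/ → feggakhumbuguep.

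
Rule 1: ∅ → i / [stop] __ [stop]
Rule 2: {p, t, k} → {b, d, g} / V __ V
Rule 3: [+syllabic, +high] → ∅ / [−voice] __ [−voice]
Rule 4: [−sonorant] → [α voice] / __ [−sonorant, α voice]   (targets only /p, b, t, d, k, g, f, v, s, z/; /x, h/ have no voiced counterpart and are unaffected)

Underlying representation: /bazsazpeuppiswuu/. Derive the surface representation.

Rule 1 (stop-cluster i-epenthesis): /p/ and /p/ form a stop–stop cluster, so [i] is inserted between them. /bazsazpeuppiswuu/ → bazsazpeupipiswuu.
Rule 2 (intervocalic voicing): /p/ is a voiceless stop between vowels /u/ and /i/, so it voices to [b]. /p/ is a voiceless stop between vowels /i/ and /i/, so it voices to [b]. /bazsazpeupipiswuu/ → bazsazpeubibiswuu.
Rule 3 (high vowel syncope): no segment meets the environment; /bazsazpeubibiswuu/ is unchanged.
Rule 4 (regressive voicing assimilation): /z/ precedes the voiceless obstruent /s/, so it devoices to [s] by assimilation. /z/ precedes the voiceless obstruent /p/, so it devoices to [s] by assimilation. /bazsazpeubibiswuu/ → bassaspeubibiswuu.

bassaspeubibiswuu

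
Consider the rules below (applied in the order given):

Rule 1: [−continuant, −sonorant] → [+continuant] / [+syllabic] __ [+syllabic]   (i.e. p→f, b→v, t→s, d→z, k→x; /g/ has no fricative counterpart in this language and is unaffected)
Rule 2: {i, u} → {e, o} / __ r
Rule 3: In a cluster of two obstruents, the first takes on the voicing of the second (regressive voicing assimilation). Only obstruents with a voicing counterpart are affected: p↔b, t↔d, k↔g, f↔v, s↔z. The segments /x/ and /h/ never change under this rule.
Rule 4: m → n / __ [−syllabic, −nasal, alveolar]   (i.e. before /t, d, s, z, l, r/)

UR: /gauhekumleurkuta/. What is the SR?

Rule 1 (intervocalic spirantization): /k/ is a stop between vowels /e/ and /u/, so it spirantizes to the fricative [x]. /t/ is a stop between vowels /u/ and /a/, so it spirantizes to the fricative [s]. /gauhekumleurkuta/ → gauhexumleurkusa.
Rule 2 (pre-rhotic lowering): /u/ is a high vowel immediately before /r/, so it lowers to [o]. /gauhexumleurkusa/ → gauhexumleorkusa.
Rule 3 (regressive voicing assimilation): no segment meets the environment; /gauhexumleorkusa/ is unchanged.
Rule 4 (nasal place assimilation): /m/ precedes the alveolar consonant /l/, so it assimilates in place to [n]. /gauhexumleorkusa/ → gauhexunleorkusa.

gauhexunleorkusa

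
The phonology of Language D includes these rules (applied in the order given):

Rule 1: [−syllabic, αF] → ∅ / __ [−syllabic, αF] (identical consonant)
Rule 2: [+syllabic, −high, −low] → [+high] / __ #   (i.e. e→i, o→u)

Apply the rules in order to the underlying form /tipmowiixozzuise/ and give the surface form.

tipmowiixozuisi

Rule 1 (degemination): /zz/ is a geminate; the first /z/ deletes. /tipmowiixozzuise/ → tipmowiixozuise.
Rule 2 (final vowel raising): /e/ is a mid vowel in word-final position, so it raises to [i]. /tipmowiixozuise/ → tipmowiixozuisi.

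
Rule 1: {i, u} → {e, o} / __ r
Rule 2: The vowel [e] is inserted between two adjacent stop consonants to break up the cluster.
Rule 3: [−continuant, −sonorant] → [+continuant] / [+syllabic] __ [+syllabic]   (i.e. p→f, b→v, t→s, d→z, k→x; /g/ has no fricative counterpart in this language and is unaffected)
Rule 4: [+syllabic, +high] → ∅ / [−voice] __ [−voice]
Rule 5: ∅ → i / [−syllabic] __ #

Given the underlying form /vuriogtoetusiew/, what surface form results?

Rule 1 (pre-rhotic lowering): /u/ is a high vowel immediately before /r/, so it lowers to [o]. /vuriogtoetusiew/ → voriogtoetusiew.
Rule 2 (stop-cluster e-epenthesis): /g/ and /t/ form a stop–stop cluster, so [e] is inserted between them. /voriogtoetusiew/ → voriogetoetusiew.
Rule 3 (intervocalic spirantization): /t/ is a stop between vowels /e/ and /o/, so it spirantizes to the fricative [s]. /t/ is a stop between vowels /e/ and /u/, so it spirantizes to the fricative [s]. /voriogetoetusiew/ → voriogesoesusiew.
Rule 4 (high vowel syncope): /u/ is a high vowel flanked by voiceless consonants /s/ and /s/, so it deletes. /voriogesoesusiew/ → voriogesoessiew.
Rule 5 (final i-epenthesis): the form ends in the consonant /w/, so [i] is inserted word-finally. /voriogesoessiew/ → voriogesoessiewi.

voriogesoessiewi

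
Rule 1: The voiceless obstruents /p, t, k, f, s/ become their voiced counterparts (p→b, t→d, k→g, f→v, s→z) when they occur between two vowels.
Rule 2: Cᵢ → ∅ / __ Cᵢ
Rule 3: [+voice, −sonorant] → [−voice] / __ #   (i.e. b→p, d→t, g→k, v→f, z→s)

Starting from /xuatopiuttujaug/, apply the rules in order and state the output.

Rule 1 (intervocalic voicing): /t/ is a voiceless obstruent between vowels /a/ and /o/, so it voices to [d]. /p/ is a voiceless obstruent between vowels /o/ and /i/, so it voices to [b]. /xuatopiuttujaug/ → xuadobiuttujaug.
Rule 2 (degemination): /tt/ is a geminate; the first /t/ deletes. /xuadobiuttujaug/ → xuadobiutujaug.
Rule 3 (final devoicing): /g/ is a voiced obstruent in word-final position, so it devoices to [k]. /xuadobiutujaug/ → xuadobiutujauk.

xuadobiutujauk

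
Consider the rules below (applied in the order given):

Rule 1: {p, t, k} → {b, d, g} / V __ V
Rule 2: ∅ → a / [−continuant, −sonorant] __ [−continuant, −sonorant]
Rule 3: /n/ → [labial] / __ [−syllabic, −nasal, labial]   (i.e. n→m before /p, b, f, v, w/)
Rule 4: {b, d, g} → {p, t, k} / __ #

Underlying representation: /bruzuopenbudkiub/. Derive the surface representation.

Rule 1 (intervocalic voicing): /p/ is a voiceless stop between vowels /o/ and /e/, so it voices to [b]. /bruzuopenbudkiub/ → bruzuobenbudkiub.
Rule 2 (stop-cluster a-epenthesis): /d/ and /k/ form a stop–stop cluster, so [a] is inserted between them. /bruzuobenbudkiub/ → bruzuobenbudakiub.
Rule 3 (nasal place assimilation): /n/ precedes the labial consonant /b/, so it assimilates in place to [m]. /bruzuobenbudakiub/ → bruzuobembudakiub.
Rule 4 (final devoicing): /b/ is a voiced stop in word-final position, so it devoices to [p]. /bruzuobembudakiub/ → bruzuobembudakiup.

bruzuobembudakiup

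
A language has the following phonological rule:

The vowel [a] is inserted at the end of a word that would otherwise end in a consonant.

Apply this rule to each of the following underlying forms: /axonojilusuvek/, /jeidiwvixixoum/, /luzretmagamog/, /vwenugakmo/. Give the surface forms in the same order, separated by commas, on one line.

/axonojilusuvek/: the form ends in the consonant /k/, so [a] is inserted word-finally. → [axonojilusuveka].
/jeidiwvixixoum/: the form ends in the consonant /m/, so [a] is inserted word-finally. → [jeidiwvixixouma].
/luzretmagamog/: the form ends in the consonant /g/, so [a] is inserted word-finally. → [luzretmagamoga].
/vwenugakmo/: the rule's environment is not met; surfaces unchanged as [vwenugakmo].

axonojilusuveka, jeidiwvixixouma, luzretmagamoga, vwenugakmo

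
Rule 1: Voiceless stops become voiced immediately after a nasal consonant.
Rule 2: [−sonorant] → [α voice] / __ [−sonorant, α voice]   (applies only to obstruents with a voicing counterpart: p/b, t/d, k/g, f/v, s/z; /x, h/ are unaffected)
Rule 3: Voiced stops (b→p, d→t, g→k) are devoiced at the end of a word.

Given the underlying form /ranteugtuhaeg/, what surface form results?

Rule 1 (post-nasal voicing): /t/ is a voiceless stop immediately after the nasal /n/, so it voices to [d]. /ranteugtuhaeg/ → randeugtuhaeg.
Rule 2 (regressive voicing assimilation): /g/ precedes the voiceless obstruent /t/, so it devoices to [k] by assimilation. /randeugtuhaeg/ → randeuktuhaeg.
Rule 3 (final devoicing): /g/ is a voiced stop in word-final position, so it devoices to [k]. /randeuktuhaeg/ → randeuktuhaek.

randeuktuhaek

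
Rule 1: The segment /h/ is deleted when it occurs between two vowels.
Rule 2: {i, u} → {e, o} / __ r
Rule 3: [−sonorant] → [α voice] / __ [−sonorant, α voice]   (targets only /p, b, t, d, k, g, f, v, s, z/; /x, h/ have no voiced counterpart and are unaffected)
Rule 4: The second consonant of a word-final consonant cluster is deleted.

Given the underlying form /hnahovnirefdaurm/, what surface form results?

hnaovnerevdaor

Rule 1 (intervocalic h-deletion): /h/ occurs between vowels /a/ and /o/, so it deletes. /hnahovnirefdaurm/ → hnaovnirefdaurm.
Rule 2 (pre-rhotic lowering): /i/ is a high vowel immediately before /r/, so it lowers to [e]. /u/ is a high vowel immediately before /r/, so it lowers to [o]. /hnaovnirefdaurm/ → hnaovnerefdaorm.
Rule 3 (regressive voicing assimilation): /f/ precedes the voiced obstruent /d/, so it voices to [v] by assimilation. /hnaovnerefdaorm/ → hnaovnerevdaorm.
Rule 4 (final cluster simplification): /m/ is the second consonant of a word-final cluster /rm/, so it deletes. /hnaovnerevdaorm/ → hnaovnerevdaor.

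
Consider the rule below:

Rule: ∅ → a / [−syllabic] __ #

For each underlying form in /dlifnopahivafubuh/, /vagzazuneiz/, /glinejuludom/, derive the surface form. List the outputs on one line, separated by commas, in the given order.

dlifnopahivafubuha, vagzazuneiza, glinejuludoma

/dlifnopahivafubuh/: the form ends in the consonant /h/, so [a] is inserted word-finally. → [dlifnopahivafubuha].
/vagzazuneiz/: the form ends in the consonant /z/, so [a] is inserted word-finally. → [vagzazuneiza].
/glinejuludom/: the form ends in the consonant /m/, so [a] is inserted word-finally. → [glinejuludoma].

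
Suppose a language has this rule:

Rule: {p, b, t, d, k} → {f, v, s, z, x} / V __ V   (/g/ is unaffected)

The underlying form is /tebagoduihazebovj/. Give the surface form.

tevagozuihazevovj

/b/ is a stop between vowels /e/ and /a/, so it spirantizes to the fricative [v].
/d/ is a stop between vowels /o/ and /u/, so it spirantizes to the fricative [z].
/b/ is a stop between vowels /e/ and /o/, so it spirantizes to the fricative [v].
Surface form: [tevagozuihazevovj].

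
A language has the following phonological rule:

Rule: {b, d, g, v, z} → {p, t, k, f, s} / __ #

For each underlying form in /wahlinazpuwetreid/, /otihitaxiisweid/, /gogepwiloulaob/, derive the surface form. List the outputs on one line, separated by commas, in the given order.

/wahlinazpuwetreid/: /d/ is a voiced obstruent in word-final position, so it devoices to [t]. → [wahlinazpuwetreit].
/otihitaxiisweid/: /d/ is a voiced obstruent in word-final position, so it devoices to [t]. → [otihitaxiisweit].
/gogepwiloulaob/: /b/ is a voiced obstruent in word-final position, so it devoices to [p]. → [gogepwiloulaop].

wahlinazpuwetreit, otihitaxiisweit, gogepwiloulaop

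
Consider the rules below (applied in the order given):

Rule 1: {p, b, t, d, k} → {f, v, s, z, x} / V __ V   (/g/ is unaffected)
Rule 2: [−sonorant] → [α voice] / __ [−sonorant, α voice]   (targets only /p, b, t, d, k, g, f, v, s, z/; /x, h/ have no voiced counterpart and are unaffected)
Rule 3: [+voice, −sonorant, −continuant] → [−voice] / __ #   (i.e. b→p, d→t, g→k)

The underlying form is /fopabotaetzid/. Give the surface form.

fofavosaedzit

Rule 1 (intervocalic spirantization): /p/ is a stop between vowels /o/ and /a/, so it spirantizes to the fricative [f]. /b/ is a stop between vowels /a/ and /o/, so it spirantizes to the fricative [v]. /t/ is a stop between vowels /o/ and /a/, so it spirantizes to the fricative [s]. /fopabotaetzid/ → fofavosaetzid.
Rule 2 (regressive voicing assimilation): /t/ precedes the voiced obstruent /z/, so it voices to [d] by assimilation. /fofavosaetzid/ → fofavosaedzid.
Rule 3 (final devoicing): /d/ is a voiced stop in word-final position, so it devoices to [t]. /fofavosaedzid/ → fofavosaedzit.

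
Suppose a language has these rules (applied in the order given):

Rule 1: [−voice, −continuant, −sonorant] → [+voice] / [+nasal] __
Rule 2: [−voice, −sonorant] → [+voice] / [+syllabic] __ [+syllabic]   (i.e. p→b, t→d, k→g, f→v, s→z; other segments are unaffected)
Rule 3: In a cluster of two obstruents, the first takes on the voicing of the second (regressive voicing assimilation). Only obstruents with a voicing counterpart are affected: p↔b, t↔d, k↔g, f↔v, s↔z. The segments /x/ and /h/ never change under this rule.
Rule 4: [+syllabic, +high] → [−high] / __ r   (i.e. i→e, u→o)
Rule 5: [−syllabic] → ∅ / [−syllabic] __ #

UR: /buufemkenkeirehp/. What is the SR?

Rule 1 (post-nasal voicing): /k/ is a voiceless stop immediately after the nasal /m/, so it voices to [g]. /k/ is a voiceless stop immediately after the nasal /n/, so it voices to [g]. /buufemkenkeirehp/ → buufemgengeirehp.
Rule 2 (intervocalic voicing): /f/ is a voiceless obstruent between vowels /u/ and /e/, so it voices to [v]. /buufemgengeirehp/ → buuvemgengeirehp.
Rule 3 (regressive voicing assimilation): no segment meets the environment; /buuvemgengeirehp/ is unchanged.
Rule 4 (pre-rhotic lowering): /i/ is a high vowel immediately before /r/, so it lowers to [e]. /buuvemgengeirehp/ → buuvemgengeerehp.
Rule 5 (final cluster simplification): /p/ is the second consonant of a word-final cluster /hp/, so it deletes. /buuvemgengeerehp/ → buuvemgengeereh.

buuvemgengeereh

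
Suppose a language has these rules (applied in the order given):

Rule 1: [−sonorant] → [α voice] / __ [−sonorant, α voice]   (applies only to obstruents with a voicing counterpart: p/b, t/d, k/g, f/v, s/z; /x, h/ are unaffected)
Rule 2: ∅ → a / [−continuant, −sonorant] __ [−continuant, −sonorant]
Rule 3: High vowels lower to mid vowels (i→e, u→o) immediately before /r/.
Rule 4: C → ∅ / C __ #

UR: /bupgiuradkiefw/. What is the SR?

bubagioratakief

Rule 1 (regressive voicing assimilation): /p/ precedes the voiced obstruent /g/, so it voices to [b] by assimilation. /d/ precedes the voiceless obstruent /k/, so it devoices to [t] by assimilation. /bupgiuradkiefw/ → bubgiuratkiefw.
Rule 2 (stop-cluster a-epenthesis): /b/ and /g/ form a stop–stop cluster, so [a] is inserted between them. /t/ and /k/ form a stop–stop cluster, so [a] is inserted between them. /bubgiuratkiefw/ → bubagiuratakiefw.
Rule 3 (pre-rhotic lowering): /u/ is a high vowel immediately before /r/, so it lowers to [o]. /bubagiuratakiefw/ → bubagioratakiefw.
Rule 4 (final cluster simplification): /w/ is the second consonant of a word-final cluster /fw/, so it deletes. /bubagioratakiefw/ → bubagioratakief.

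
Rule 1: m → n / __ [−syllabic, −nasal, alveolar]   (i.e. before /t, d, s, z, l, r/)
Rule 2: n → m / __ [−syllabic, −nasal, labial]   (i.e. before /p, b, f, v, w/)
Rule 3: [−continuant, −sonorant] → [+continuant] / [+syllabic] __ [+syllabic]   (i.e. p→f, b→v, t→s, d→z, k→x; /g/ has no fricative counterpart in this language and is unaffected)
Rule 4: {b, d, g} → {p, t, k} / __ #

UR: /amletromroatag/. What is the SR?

anletronroasak

Rule 1 (nasal place assimilation): /m/ precedes the alveolar consonant /l/, so it assimilates in place to [n]. /m/ precedes the alveolar consonant /r/, so it assimilates in place to [n]. /amletromroatag/ → anletronroatag.
Rule 2 (nasal place assimilation): no segment meets the environment; /anletronroatag/ is unchanged.
Rule 3 (intervocalic spirantization): /t/ is a stop between vowels /a/ and /a/, so it spirantizes to the fricative [s]. /anletronroatag/ → anletronroasag.
Rule 4 (final devoicing): /g/ is a voiced stop in word-final position, so it devoices to [k]. /anletronroasag/ → anletronroasak.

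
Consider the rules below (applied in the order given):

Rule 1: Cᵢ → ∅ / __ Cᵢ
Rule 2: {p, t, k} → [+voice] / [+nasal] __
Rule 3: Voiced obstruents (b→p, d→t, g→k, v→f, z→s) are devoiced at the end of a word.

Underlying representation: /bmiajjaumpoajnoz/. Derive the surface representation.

bmiajaumboajnos

Rule 1 (degemination): /jj/ is a geminate; the first /j/ deletes. /bmiajjaumpoajnoz/ → bmiajaumpoajnoz.
Rule 2 (post-nasal voicing): /p/ is a voiceless stop immediately after the nasal /m/, so it voices to [b]. /bmiajaumpoajnoz/ → bmiajaumboajnoz.
Rule 3 (final devoicing): /z/ is a voiced obstruent in word-final position, so it devoices to [s]. /bmiajaumboajnoz/ → bmiajaumboajnos.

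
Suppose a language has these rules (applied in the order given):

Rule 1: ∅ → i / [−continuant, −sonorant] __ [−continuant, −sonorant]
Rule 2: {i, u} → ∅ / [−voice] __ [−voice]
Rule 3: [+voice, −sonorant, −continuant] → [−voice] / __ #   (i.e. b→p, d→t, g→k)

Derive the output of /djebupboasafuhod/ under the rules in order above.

Rule 1 (stop-cluster i-epenthesis): /p/ and /b/ form a stop–stop cluster, so [i] is inserted between them. /djebupboasafuhod/ → djebupiboasafuhod.
Rule 2 (high vowel syncope): /u/ is a high vowel flanked by voiceless consonants /f/ and /h/, so it deletes. /djebupiboasafuhod/ → djebupiboasafhod.
Rule 3 (final devoicing): /d/ is a voiced stop in word-final position, so it devoices to [t]. /djebupiboasafhod/ → djebupiboasafhot.

djebupiboasafhot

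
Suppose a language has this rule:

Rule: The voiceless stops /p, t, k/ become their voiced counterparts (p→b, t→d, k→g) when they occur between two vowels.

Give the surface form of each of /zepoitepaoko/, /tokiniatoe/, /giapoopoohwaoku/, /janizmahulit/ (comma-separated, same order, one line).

zeboidebaogo, toginiadoe, giabooboohwaogu, janizmahulit

/zepoitepaoko/: /p/ is a voiceless stop between vowels /e/ and /o/, so it voices to [b]. /t/ is a voiceless stop between vowels /i/ and /e/, so it voices to [d]. /p/ is a voiceless stop between vowels /e/ and /a/, so it voices to [b]. /k/ is a voiceless stop between vowels /o/ and /o/, so it voices to [g]. → [zeboidebaogo].
/tokiniatoe/: /k/ is a voiceless stop between vowels /o/ and /i/, so it voices to [g]. /t/ is a voiceless stop between vowels /a/ and /o/, so it voices to [d]. → [toginiadoe].
/giapoopoohwaoku/: /p/ is a voiceless stop between vowels /a/ and /o/, so it voices to [b]. /p/ is a voiceless stop between vowels /o/ and /o/, so it voices to [b]. /k/ is a voiceless stop between vowels /o/ and /u/, so it voices to [g]. → [giabooboohwaogu].
/janizmahulit/: the rule's environment is not met; surfaces unchanged as [janizmahulit].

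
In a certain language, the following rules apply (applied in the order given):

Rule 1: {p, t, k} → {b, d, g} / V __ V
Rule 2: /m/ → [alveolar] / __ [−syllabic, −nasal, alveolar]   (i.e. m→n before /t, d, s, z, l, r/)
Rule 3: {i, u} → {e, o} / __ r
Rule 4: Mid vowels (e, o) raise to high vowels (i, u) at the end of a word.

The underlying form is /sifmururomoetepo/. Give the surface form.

sifmororomoedebu

Rule 1 (intervocalic voicing): /t/ is a voiceless stop between vowels /e/ and /e/, so it voices to [d]. /p/ is a voiceless stop between vowels /e/ and /o/, so it voices to [b]. /sifmururomoetepo/ → sifmururomoedebo.
Rule 2 (nasal place assimilation): no segment meets the environment; /sifmururomoedebo/ is unchanged.
Rule 3 (pre-rhotic lowering): /u/ is a high vowel immediately before /r/, so it lowers to [o]. /u/ is a high vowel immediately before /r/, so it lowers to [o]. /sifmururomoedebo/ → sifmororomoedebo.
Rule 4 (final vowel raising): /o/ is a mid vowel in word-final position, so it raises to [u]. /sifmororomoedebo/ → sifmororomoedebu.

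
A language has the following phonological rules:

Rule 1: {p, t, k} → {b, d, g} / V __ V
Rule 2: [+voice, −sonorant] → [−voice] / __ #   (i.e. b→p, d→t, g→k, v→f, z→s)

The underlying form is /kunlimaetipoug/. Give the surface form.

kunlimaedibouk

Rule 1 (intervocalic voicing): /t/ is a voiceless stop between vowels /e/ and /i/, so it voices to [d]. /p/ is a voiceless stop between vowels /i/ and /o/, so it voices to [b]. /kunlimaetipoug/ → kunlimaediboug.
Rule 2 (final devoicing): /g/ is a voiced obstruent in word-final position, so it devoices to [k]. /kunlimaediboug/ → kunlimaedibouk.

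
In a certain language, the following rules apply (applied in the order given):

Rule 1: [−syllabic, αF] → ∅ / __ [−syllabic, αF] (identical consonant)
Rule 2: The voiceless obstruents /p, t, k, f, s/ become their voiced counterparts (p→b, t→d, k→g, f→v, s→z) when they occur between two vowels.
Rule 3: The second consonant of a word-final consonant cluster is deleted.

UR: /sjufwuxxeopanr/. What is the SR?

Rule 1 (degemination): /xx/ is a geminate; the first /x/ deletes. /sjufwuxxeopanr/ → sjufwuxeopanr.
Rule 2 (intervocalic voicing): /p/ is a voiceless obstruent between vowels /o/ and /a/, so it voices to [b]. /sjufwuxeopanr/ → sjufwuxeobanr.
Rule 3 (final cluster simplification): /r/ is the second consonant of a word-final cluster /nr/, so it deletes. /sjufwuxeobanr/ → sjufwuxeoban.

sjufwuxeoban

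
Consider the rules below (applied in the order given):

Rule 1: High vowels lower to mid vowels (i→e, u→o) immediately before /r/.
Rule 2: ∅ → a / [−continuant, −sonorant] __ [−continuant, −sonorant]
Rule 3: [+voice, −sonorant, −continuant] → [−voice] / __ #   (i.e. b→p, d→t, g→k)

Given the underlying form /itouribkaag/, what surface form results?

itooribakaak

Rule 1 (pre-rhotic lowering): /u/ is a high vowel immediately before /r/, so it lowers to [o]. /itouribkaag/ → itooribkaag.
Rule 2 (stop-cluster a-epenthesis): /b/ and /k/ form a stop–stop cluster, so [a] is inserted between them. /itooribkaag/ → itooribakaag.
Rule 3 (final devoicing): /g/ is a voiced stop in word-final position, so it devoices to [k]. /itooribakaag/ → itooribakaak.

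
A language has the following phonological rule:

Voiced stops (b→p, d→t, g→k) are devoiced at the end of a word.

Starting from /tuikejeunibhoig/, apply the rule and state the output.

tuikejeunibhoik

/g/ is a voiced stop in word-final position, so it devoices to [k].
Surface form: [tuikejeunibhoik].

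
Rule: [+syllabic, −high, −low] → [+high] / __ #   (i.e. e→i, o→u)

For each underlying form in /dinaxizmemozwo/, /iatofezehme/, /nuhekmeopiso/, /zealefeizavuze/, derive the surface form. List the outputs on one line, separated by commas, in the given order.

/dinaxizmemozwo/: /o/ is a mid vowel in word-final position, so it raises to [u]. → [dinaxizmemozwu].
/iatofezehme/: /e/ is a mid vowel in word-final position, so it raises to [i]. → [iatofezehmi].
/nuhekmeopiso/: /o/ is a mid vowel in word-final position, so it raises to [u]. → [nuhekmeopisu].
/zealefeizavuze/: /e/ is a mid vowel in word-final position, so it raises to [i]. → [zealefeizavuzi].

dinaxizmemozwu, iatofezehmi, nuhekmeopisu, zealefeizavuzi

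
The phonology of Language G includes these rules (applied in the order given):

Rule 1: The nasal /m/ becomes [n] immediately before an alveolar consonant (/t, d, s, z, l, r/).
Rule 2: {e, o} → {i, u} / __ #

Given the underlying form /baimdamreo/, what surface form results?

baindanreu

Rule 1 (nasal place assimilation): /m/ precedes the alveolar consonant /d/, so it assimilates in place to [n]. /m/ precedes the alveolar consonant /r/, so it assimilates in place to [n]. /baimdamreo/ → baindanreo.
Rule 2 (final vowel raising): /o/ is a mid vowel in word-final position, so it raises to [u]. /baindanreo/ → baindanreu.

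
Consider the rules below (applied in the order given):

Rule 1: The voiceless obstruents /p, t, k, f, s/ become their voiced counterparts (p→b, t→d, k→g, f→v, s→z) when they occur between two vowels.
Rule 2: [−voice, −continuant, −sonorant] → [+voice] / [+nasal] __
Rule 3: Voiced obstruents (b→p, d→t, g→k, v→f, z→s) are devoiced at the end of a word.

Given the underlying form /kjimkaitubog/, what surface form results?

kjimgaidubok

Rule 1 (intervocalic voicing): /t/ is a voiceless obstruent between vowels /i/ and /u/, so it voices to [d]. /kjimkaitubog/ → kjimkaidubog.
Rule 2 (post-nasal voicing): /k/ is a voiceless stop immediately after the nasal /m/, so it voices to [g]. /kjimkaidubog/ → kjimgaidubog.
Rule 3 (final devoicing): /g/ is a voiced obstruent in word-final position, so it devoices to [k]. /kjimgaidubog/ → kjimgaidubok.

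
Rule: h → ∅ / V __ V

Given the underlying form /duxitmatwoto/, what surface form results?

duxitmatwoto

No segment of /duxitmatwoto/ meets the structural description of the rule, so the form surfaces unchanged.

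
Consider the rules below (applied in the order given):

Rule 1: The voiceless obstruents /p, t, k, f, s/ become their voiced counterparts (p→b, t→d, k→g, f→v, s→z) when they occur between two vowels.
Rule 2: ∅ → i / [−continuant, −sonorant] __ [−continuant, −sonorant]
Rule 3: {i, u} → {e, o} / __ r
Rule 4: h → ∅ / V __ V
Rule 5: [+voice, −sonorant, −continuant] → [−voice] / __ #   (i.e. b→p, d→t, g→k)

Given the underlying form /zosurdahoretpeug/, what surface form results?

Rule 1 (intervocalic voicing): /s/ is a voiceless obstruent between vowels /o/ and /u/, so it voices to [z]. /zosurdahoretpeug/ → zozurdahoretpeug.
Rule 2 (stop-cluster i-epenthesis): /t/ and /p/ form a stop–stop cluster, so [i] is inserted between them. /zozurdahoretpeug/ → zozurdahoretipeug.
Rule 3 (pre-rhotic lowering): /u/ is a high vowel immediately before /r/, so it lowers to [o]. /zozurdahoretipeug/ → zozordahoretipeug.
Rule 4 (intervocalic h-deletion): /h/ occurs between vowels /a/ and /o/, so it deletes. /zozordahoretipeug/ → zozordaoretipeug.
Rule 5 (final devoicing): /g/ is a voiced stop in word-final position, so it devoices to [k]. /zozordaoretipeug/ → zozordaoretipeuk.

zozordaoretipeuk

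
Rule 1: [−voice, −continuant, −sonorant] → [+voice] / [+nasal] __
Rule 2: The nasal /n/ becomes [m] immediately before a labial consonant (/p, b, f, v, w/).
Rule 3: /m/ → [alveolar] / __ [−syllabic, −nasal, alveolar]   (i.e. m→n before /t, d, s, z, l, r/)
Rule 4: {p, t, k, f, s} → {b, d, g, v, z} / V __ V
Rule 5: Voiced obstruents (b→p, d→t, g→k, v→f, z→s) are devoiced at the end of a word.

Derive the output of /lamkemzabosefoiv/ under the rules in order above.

Rule 1 (post-nasal voicing): /k/ is a voiceless stop immediately after the nasal /m/, so it voices to [g]. /lamkemzabosefoiv/ → lamgemzabosefoiv.
Rule 2 (nasal place assimilation): no segment meets the environment; /lamgemzabosefoiv/ is unchanged.
Rule 3 (nasal place assimilation): /m/ precedes the alveolar consonant /z/, so it assimilates in place to [n]. /lamgemzabosefoiv/ → lamgenzabosefoiv.
Rule 4 (intervocalic voicing): /s/ is a voiceless obstruent between vowels /o/ and /e/, so it voices to [z]. /f/ is a voiceless obstruent between vowels /e/ and /o/, so it voices to [v]. /lamgenzabosefoiv/ → lamgenzabozevoiv.
Rule 5 (final devoicing): /v/ is a voiced obstruent in word-final position, so it devoices to [f]. /lamgenzabozevoiv/ → lamgenzabozevoif.

lamgenzabozevoif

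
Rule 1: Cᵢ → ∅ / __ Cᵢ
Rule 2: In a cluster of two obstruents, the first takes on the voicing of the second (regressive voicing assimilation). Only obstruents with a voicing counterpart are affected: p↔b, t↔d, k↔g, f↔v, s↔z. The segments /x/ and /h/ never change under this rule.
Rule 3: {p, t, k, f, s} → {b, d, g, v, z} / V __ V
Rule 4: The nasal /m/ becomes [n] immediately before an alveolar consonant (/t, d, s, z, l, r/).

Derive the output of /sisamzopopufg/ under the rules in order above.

sizanzobobuvg

Rule 1 (degemination): no segment meets the environment; /sisamzopopufg/ is unchanged.
Rule 2 (regressive voicing assimilation): /f/ precedes the voiced obstruent /g/, so it voices to [v] by assimilation. /sisamzopopufg/ → sisamzopopuvg.
Rule 3 (intervocalic voicing): /s/ is a voiceless obstruent between vowels /i/ and /a/, so it voices to [z]. /p/ is a voiceless obstruent between vowels /o/ and /o/, so it voices to [b]. /p/ is a voiceless obstruent between vowels /o/ and /u/, so it voices to [b]. /sisamzopopuvg/ → sizamzobobuvg.
Rule 4 (nasal place assimilation): /m/ precedes the alveolar consonant /z/, so it assimilates in place to [n]. /sizamzobobuvg/ → sizanzobobuvg.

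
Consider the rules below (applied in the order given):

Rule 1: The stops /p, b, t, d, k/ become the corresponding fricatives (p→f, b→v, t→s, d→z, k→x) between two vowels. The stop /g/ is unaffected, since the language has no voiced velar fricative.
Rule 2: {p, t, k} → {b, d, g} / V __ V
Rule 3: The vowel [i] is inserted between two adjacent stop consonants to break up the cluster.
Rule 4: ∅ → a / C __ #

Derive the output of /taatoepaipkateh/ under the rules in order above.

taasoefaipikaseha

Rule 1 (intervocalic spirantization): /t/ is a stop between vowels /a/ and /o/, so it spirantizes to the fricative [s]. /p/ is a stop between vowels /e/ and /a/, so it spirantizes to the fricative [f]. /t/ is a stop between vowels /a/ and /e/, so it spirantizes to the fricative [s]. /taatoepaipkateh/ → taasoefaipkaseh.
Rule 2 (intervocalic voicing): no segment meets the environment; /taasoefaipkaseh/ is unchanged.
Rule 3 (stop-cluster i-epenthesis): /p/ and /k/ form a stop–stop cluster, so [i] is inserted between them. /taasoefaipkaseh/ → taasoefaipikaseh.
Rule 4 (final a-epenthesis): the form ends in the consonant /h/, so [a] is inserted word-finally. /taasoefaipikaseh/ → taasoefaipikaseha.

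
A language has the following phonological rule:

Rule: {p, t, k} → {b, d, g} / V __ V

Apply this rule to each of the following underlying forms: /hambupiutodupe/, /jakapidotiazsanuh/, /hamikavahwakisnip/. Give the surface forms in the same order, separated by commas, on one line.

/hambupiutodupe/: /p/ is a voiceless stop between vowels /u/ and /i/, so it voices to [b]. /t/ is a voiceless stop between vowels /u/ and /o/, so it voices to [d]. /p/ is a voiceless stop between vowels /u/ and /e/, so it voices to [b]. → [hambubiudodube].
/jakapidotiazsanuh/: /k/ is a voiceless stop between vowels /a/ and /a/, so it voices to [g]. /p/ is a voiceless stop between vowels /a/ and /i/, so it voices to [b]. /t/ is a voiceless stop between vowels /o/ and /i/, so it voices to [d]. → [jagabidodiazsanuh].
/hamikavahwakisnip/: /k/ is a voiceless stop between vowels /i/ and /a/, so it voices to [g]. /k/ is a voiceless stop between vowels /a/ and /i/, so it voices to [g]. → [hamigavahwagisnip].

hambubiudodube, jagabidodiazsanuh, hamigavahwagisnip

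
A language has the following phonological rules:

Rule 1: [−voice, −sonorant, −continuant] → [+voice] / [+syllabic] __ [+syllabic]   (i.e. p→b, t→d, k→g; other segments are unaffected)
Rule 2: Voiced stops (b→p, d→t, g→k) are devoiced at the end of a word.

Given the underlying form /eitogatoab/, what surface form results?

eidogadoap

Rule 1 (intervocalic voicing): /t/ is a voiceless stop between vowels /i/ and /o/, so it voices to [d]. /t/ is a voiceless stop between vowels /a/ and /o/, so it voices to [d]. /eitogatoab/ → eidogadoab.
Rule 2 (final devoicing): /b/ is a voiced stop in word-final position, so it devoices to [p]. /eidogadoab/ → eidogadoap.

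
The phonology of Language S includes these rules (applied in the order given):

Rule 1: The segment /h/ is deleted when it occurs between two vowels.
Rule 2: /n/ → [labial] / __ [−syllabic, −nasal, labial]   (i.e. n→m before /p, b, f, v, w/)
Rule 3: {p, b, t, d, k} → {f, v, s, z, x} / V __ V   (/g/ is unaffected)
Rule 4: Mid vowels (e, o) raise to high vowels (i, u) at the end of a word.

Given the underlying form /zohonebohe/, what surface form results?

Rule 1 (intervocalic h-deletion): /h/ occurs between vowels /o/ and /o/, so it deletes. /h/ occurs between vowels /o/ and /e/, so it deletes. /zohonebohe/ → zooneboe.
Rule 2 (nasal place assimilation): no segment meets the environment; /zooneboe/ is unchanged.
Rule 3 (intervocalic spirantization): /b/ is a stop between vowels /e/ and /o/, so it spirantizes to the fricative [v]. /zooneboe/ → zoonevoe.
Rule 4 (final vowel raising): /e/ is a mid vowel in word-final position, so it raises to [i]. /zoonevoe/ → zoonevoi.

zoonevoi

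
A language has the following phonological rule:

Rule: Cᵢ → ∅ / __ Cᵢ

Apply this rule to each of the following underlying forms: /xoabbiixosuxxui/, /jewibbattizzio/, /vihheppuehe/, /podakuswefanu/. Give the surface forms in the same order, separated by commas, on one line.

xoabiixosuxui, jewibatizio, vihepuehe, podakuswefanu

/xoabbiixosuxxui/: /bb/ is a geminate; the first /b/ deletes. /xx/ is a geminate; the first /x/ deletes. → [xoabiixosuxui].
/jewibbattizzio/: /bb/ is a geminate; the first /b/ deletes. /tt/ is a geminate; the first /t/ deletes. /zz/ is a geminate; the first /z/ deletes. → [jewibatizio].
/vihheppuehe/: /hh/ is a geminate; the first /h/ deletes. /pp/ is a geminate; the first /p/ deletes. → [vihepuehe].
/podakuswefanu/: the rule's environment is not met; surfaces unchanged as [podakuswefanu].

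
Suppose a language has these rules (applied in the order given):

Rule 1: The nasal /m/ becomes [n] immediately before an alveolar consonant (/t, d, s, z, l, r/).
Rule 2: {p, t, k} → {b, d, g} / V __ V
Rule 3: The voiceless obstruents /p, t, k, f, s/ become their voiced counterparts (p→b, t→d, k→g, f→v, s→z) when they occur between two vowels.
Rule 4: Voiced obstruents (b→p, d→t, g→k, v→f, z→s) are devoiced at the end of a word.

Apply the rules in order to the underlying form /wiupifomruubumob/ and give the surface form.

wiubivonruubumop

Rule 1 (nasal place assimilation): /m/ precedes the alveolar consonant /r/, so it assimilates in place to [n]. /wiupifomruubumob/ → wiupifonruubumob.
Rule 2 (intervocalic voicing): /p/ is a voiceless stop between vowels /u/ and /i/, so it voices to [b]. /wiupifonruubumob/ → wiubifonruubumob.
Rule 3 (intervocalic voicing): /f/ is a voiceless obstruent between vowels /i/ and /o/, so it voices to [v]. /wiubifonruubumob/ → wiubivonruubumob.
Rule 4 (final devoicing): /b/ is a voiced obstruent in word-final position, so it devoices to [p]. /wiubivonruubumob/ → wiubivonruubumop.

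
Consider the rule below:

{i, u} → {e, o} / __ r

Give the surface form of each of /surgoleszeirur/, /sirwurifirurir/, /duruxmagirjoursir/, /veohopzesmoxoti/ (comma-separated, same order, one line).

sorgoleszeeror, serworiferorer, doruxmagerjoorser, veohopzesmoxoti

/surgoleszeirur/: /u/ is a high vowel immediately before /r/, so it lowers to [o]. /i/ is a high vowel immediately before /r/, so it lowers to [e]. /u/ is a high vowel immediately before /r/, so it lowers to [o]. → [sorgoleszeeror].
/sirwurifirurir/: /i/ is a high vowel immediately before /r/, so it lowers to [e]. /u/ is a high vowel immediately before /r/, so it lowers to [o]. /i/ is a high vowel immediately before /r/, so it lowers to [e]. /u/ is a high vowel immediately before /r/, so it lowers to [o]. /i/ is a high vowel immediately before /r/, so it lowers to [e]. → [serworiferorer].
/duruxmagirjoursir/: /u/ is a high vowel immediately before /r/, so it lowers to [o]. /i/ is a high vowel immediately before /r/, so it lowers to [e]. /u/ is a high vowel immediately before /r/, so it lowers to [o]. /i/ is a high vowel immediately before /r/, so it lowers to [e]. → [doruxmagerjoorser].
/veohopzesmoxoti/: the rule's environment is not met; surfaces unchanged as [veohopzesmoxoti].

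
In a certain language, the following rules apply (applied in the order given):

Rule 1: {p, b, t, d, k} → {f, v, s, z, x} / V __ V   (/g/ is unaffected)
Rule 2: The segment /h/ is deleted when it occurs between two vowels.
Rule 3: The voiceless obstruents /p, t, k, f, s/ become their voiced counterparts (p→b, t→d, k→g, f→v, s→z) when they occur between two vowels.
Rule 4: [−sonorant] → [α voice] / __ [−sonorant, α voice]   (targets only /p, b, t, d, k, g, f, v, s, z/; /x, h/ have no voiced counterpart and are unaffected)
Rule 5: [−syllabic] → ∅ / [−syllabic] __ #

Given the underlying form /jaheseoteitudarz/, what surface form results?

Rule 1 (intervocalic spirantization): /t/ is a stop between vowels /o/ and /e/, so it spirantizes to the fricative [s]. /t/ is a stop between vowels /i/ and /u/, so it spirantizes to the fricative [s]. /d/ is a stop between vowels /u/ and /a/, so it spirantizes to the fricative [z]. /jaheseoteitudarz/ → jaheseoseisuzarz.
Rule 2 (intervocalic h-deletion): /h/ occurs between vowels /a/ and /e/, so it deletes. /jaheseoseisuzarz/ → jaeseoseisuzarz.
Rule 3 (intervocalic voicing): /s/ is a voiceless obstruent between vowels /e/ and /e/, so it voices to [z]. /s/ is a voiceless obstruent between vowels /o/ and /e/, so it voices to [z]. /s/ is a voiceless obstruent between vowels /i/ and /u/, so it voices to [z]. /jaeseoseisuzarz/ → jaezeozeizuzarz.
Rule 4 (regressive voicing assimilation): no segment meets the environment; /jaezeozeizuzarz/ is unchanged.
Rule 5 (final cluster simplification): /z/ is the second consonant of a word-final cluster /rz/, so it deletes. /jaezeozeizuzarz/ → jaezeozeizuzar.

jaezeozeizuzar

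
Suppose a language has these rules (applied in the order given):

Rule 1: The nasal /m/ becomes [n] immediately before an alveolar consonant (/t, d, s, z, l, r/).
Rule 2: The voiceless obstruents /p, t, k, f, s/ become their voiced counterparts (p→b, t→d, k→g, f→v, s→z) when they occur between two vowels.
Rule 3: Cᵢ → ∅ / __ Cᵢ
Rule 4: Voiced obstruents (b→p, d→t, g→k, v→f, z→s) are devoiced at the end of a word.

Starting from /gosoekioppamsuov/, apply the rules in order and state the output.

Rule 1 (nasal place assimilation): /m/ precedes the alveolar consonant /s/, so it assimilates in place to [n]. /gosoekioppamsuov/ → gosoekioppansuov.
Rule 2 (intervocalic voicing): /s/ is a voiceless obstruent between vowels /o/ and /o/, so it voices to [z]. /k/ is a voiceless obstruent between vowels /e/ and /i/, so it voices to [g]. /gosoekioppansuov/ → gozoegioppansuov.
Rule 3 (degemination): /pp/ is a geminate; the first /p/ deletes. /gozoegioppansuov/ → gozoegiopansuov.
Rule 4 (final devoicing): /v/ is a voiced obstruent in word-final position, so it devoices to [f]. /gozoegiopansuov/ → gozoegiopansuof.

gozoegiopansuof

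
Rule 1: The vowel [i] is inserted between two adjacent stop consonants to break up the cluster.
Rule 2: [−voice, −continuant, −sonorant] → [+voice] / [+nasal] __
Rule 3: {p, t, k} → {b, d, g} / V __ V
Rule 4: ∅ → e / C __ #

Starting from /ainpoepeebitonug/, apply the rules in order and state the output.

ainboebeebidonuge

Rule 1 (stop-cluster i-epenthesis): no segment meets the environment; /ainpoepeebitonug/ is unchanged.
Rule 2 (post-nasal voicing): /p/ is a voiceless stop immediately after the nasal /n/, so it voices to [b]. /ainpoepeebitonug/ → ainboepeebitonug.
Rule 3 (intervocalic voicing): /p/ is a voiceless stop between vowels /e/ and /e/, so it voices to [b]. /t/ is a voiceless stop between vowels /i/ and /o/, so it voices to [d]. /ainboepeebitonug/ → ainboebeebidonug.
Rule 4 (final e-epenthesis): the form ends in the consonant /g/, so [e] is inserted word-finally. /ainboebeebidonug/ → ainboebeebidonuge.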